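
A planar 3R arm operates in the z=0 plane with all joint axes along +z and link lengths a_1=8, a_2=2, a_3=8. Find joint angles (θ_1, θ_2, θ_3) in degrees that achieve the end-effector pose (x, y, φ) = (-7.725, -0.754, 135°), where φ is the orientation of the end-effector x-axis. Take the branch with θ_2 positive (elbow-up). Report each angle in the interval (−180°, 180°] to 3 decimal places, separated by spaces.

wrist centre = target − a_3·(cos φ, sin φ) = (-2.0681, -6.4109)
cos θ_2 = (45.3763−8²−2²)/(2·8·2) = -0.7070; θ_2 = 134.9906° (elbow-up)
β = atan2(-6.4109,-2.0681) = -107.8797°; ψ = atan2(1.4144,6.5860) = 12.1210°
θ_1 = β − ψ = -120.0007°
θ_3 = φ − θ_1 − θ_2 = 120.0101° (wrapped to (-180°,180°])

-120.001 134.991 120.010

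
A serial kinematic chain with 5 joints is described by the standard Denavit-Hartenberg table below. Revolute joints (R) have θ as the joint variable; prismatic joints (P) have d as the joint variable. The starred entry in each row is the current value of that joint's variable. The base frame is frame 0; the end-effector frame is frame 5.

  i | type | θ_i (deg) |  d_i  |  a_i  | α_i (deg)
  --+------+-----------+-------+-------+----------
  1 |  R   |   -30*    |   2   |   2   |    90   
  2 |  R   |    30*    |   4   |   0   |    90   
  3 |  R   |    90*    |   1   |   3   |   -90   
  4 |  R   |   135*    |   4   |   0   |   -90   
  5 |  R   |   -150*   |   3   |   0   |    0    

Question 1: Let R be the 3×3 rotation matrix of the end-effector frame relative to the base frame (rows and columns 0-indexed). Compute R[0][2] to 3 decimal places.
End-effector z-axis (col 2 of R) = (0.6597,0.4356,-0.6124)
R[0][2] = 0.6597

0.660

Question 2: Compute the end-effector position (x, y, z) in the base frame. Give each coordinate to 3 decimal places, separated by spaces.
after link 1: o_1 = (1.7321, -1.0000, 2.0000)
after link 2: o_2 = (-0.2679, -4.4641, 2.0000)
after link 3: o_3 = (-1.3349, -7.3122, 1.1340)
after link 4: o_4 = (-4.3349, -5.5801, -0.8660)
after link 5: o_5 = (-2.3557, -4.2733, -2.7031)

-2.356 -4.273 -2.703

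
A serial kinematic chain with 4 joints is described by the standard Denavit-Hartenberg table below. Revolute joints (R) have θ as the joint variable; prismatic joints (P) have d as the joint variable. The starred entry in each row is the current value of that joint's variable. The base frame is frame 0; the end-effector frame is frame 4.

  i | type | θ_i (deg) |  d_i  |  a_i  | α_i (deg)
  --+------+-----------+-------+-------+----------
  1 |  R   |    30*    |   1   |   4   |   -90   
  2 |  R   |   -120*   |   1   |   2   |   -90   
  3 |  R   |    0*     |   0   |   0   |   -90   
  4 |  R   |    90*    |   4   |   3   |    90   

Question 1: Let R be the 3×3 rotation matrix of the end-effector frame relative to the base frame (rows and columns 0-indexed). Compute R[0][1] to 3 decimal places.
End-effector y-axis (col 1 of R) = (0.5000,-0.8660,-0.0000)
R[0][1] = 0.5000

0.500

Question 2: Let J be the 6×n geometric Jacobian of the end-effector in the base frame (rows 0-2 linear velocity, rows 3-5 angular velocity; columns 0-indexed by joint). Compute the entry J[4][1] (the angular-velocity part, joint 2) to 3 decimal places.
axis z_1 = (-0.5000,0.8660,0.0000); lever o_n−o_1 = (-1.6160,-4.3971,0.2321)
cross product → J_v[:, 1] = (0.2010,0.1160,3.5981)
J_ω[:, 1] = z_1
entry J[4][1] = 0.8660

0.866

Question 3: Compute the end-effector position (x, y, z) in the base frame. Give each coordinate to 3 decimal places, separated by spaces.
1.848 -2.397 1.232

after link 1: o_1 = (3.4641, 2.0000, 1.0000)
after link 2: o_2 = (2.0981, 2.3660, 2.7321)
after link 3: o_3 = (2.0981, 2.3660, 2.7321)
after link 4: o_4 = (1.8481, -2.3971, 1.2321)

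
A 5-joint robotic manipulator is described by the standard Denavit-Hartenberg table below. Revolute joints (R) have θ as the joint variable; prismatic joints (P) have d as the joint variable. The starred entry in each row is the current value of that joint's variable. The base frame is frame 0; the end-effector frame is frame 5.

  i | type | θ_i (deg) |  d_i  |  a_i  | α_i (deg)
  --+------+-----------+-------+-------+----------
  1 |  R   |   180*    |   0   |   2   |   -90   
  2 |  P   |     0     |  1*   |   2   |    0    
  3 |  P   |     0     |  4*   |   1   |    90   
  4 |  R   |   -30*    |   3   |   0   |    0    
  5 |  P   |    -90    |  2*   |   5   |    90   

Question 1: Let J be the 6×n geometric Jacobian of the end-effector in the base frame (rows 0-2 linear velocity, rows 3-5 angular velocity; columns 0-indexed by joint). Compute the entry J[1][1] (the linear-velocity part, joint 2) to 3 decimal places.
prismatic axis z_1 = (-0.0000,-1.0000,0.0000)
J_v[:, 1] = z_1; J_ω[:, 1] = (0,0,0)
entry J[1][1] = -1.0000

-1.000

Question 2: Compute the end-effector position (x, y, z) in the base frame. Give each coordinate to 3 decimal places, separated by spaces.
after link 1: o_1 = (-2.0000, 0.0000, 0.0000)
after link 2: o_2 = (-4.0000, -1.0000, 0.0000)
after link 3: o_3 = (-5.0000, -5.0000, 0.0000)
after link 4: o_4 = (-5.0000, -5.0000, 3.0000)
after link 5: o_5 = (-2.5000, -0.6699, 5.0000)

-2.500 -0.670 5.000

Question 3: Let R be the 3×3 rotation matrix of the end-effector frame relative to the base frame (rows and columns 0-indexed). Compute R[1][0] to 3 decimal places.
0.866

End-effector x-axis (col 0 of R) = (0.5000,0.8660,0.0000)
R[1][0] = 0.8660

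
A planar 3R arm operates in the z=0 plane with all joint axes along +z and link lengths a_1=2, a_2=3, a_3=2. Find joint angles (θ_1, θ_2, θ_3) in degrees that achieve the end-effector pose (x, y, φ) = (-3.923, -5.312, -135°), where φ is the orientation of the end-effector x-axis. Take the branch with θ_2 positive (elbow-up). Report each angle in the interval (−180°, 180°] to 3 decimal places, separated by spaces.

-149.997 44.990 -29.993

wrist centre = target − a_3·(cos φ, sin φ) = (-2.5088, -3.8978)
cos θ_2 = (21.4867−2²−3²)/(2·2·3) = 0.7072; θ_2 = 44.9901° (elbow-up)
β = atan2(-3.8978,-2.5088) = -122.7671°; ψ = atan2(2.1210,4.1217) = 27.2296°
θ_1 = β − ψ = -149.9967°
θ_3 = φ − θ_1 − θ_2 = -29.9934° (wrapped to (-180°,180°])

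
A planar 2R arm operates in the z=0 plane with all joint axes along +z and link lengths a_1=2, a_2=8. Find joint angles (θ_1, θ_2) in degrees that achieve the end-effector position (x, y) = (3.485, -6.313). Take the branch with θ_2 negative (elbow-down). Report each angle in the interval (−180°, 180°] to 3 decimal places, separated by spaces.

cos θ_2 = (51.9992−2²−8²)/(2·2·8) = -0.5000; θ_2 = -120.0017° (elbow-down)
β = atan2(-6.3130,3.4850) = -61.0997°; ψ = atan2(-6.9281,-2.0002) = -106.1039°
θ_1 = β − ψ = 45.0042°

45.004 -120.002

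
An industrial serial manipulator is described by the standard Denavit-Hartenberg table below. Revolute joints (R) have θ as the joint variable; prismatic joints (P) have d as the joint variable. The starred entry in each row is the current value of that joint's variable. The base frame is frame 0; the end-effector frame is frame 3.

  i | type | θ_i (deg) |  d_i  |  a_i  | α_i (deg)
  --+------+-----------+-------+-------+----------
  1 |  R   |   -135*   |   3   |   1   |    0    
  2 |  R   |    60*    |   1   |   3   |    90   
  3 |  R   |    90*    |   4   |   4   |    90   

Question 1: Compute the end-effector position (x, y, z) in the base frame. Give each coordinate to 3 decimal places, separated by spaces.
-3.794 -4.640 8.000

after link 1: o_1 = (-0.7071, -0.7071, 3.0000)
after link 2: o_2 = (0.0694, -3.6049, 4.0000)
after link 3: o_3 = (-3.7944, -4.6402, 8.0000)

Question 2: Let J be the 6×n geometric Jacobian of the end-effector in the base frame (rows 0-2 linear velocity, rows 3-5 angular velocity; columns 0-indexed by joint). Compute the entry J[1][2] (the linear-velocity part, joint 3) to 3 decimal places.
axis z_2 = (-0.9659,-0.2588,0.0000); lever o_n−o_2 = (-3.8637,-1.0353,4.0000)
cross product → J_v[:, 2] = (-1.0353,3.8637,0.0000)
J_ω[:, 2] = z_2
entry J[1][2] = 3.8637

3.864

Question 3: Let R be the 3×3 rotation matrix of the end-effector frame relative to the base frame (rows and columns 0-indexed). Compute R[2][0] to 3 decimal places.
End-effector x-axis (col 0 of R) = (0.0000,-0.0000,1.0000)
R[2][0] = 1.0000

1.000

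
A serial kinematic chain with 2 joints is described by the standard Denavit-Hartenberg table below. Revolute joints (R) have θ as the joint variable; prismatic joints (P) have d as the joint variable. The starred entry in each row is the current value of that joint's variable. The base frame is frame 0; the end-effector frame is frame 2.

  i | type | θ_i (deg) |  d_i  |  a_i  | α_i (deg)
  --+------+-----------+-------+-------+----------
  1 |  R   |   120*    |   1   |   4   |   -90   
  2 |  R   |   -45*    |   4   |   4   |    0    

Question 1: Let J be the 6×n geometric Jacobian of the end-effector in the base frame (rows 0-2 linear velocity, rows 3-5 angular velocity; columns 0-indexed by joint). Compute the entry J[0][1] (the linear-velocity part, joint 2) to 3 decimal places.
-1.414

axis z_1 = (-0.8660,-0.5000,0.0000); lever o_n−o_1 = (-4.8783,0.4495,2.8284)
cross product → J_v[:, 1] = (-1.4142,2.4495,-2.8284)
J_ω[:, 1] = z_1
entry J[0][1] = -1.4142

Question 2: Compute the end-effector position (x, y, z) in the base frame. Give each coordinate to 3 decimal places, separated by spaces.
-6.878 3.914 3.828

after link 1: o_1 = (-2.0000, 3.4641, 1.0000)
after link 2: o_2 = (-6.8783, 3.9136, 3.8284)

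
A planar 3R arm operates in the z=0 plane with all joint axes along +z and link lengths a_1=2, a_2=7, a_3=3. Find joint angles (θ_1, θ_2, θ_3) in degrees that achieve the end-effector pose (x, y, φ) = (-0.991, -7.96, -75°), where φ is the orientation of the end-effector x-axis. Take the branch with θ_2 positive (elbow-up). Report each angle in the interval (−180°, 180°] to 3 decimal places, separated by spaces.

wrist centre = target − a_3·(cos φ, sin φ) = (-1.7675, -5.0622)
cos θ_2 = (28.7500−2²−7²)/(2·2·7) = -0.8661; θ_2 = 150.0053° (elbow-up)
β = atan2(-5.0622,-1.7675) = -109.2465°; ψ = atan2(3.4994,-4.0625) = 139.2583°
θ_1 = β − ψ = -248.5048°
θ_3 = φ − θ_1 − θ_2 = 23.4995° (wrapped to (-180°,180°])

111.495 150.005 23.500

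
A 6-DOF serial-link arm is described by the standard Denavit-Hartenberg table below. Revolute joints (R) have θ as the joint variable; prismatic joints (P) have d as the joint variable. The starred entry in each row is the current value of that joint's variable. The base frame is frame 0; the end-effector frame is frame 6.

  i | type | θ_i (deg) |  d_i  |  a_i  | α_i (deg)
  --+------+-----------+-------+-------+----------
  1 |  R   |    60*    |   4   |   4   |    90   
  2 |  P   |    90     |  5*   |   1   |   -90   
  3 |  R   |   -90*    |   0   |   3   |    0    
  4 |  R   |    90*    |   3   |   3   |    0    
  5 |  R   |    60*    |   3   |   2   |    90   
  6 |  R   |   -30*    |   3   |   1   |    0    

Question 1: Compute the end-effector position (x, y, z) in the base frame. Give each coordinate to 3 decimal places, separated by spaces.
5.328 -4.808 12.031

after link 1: o_1 = (2.0000, 3.4641, 4.0000)
after link 2: o_2 = (6.3301, 0.9641, 5.0000)
after link 3: o_3 = (8.9282, -0.5359, 5.0000)
after link 4: o_4 = (7.4282, -3.1340, 8.0000)
after link 5: o_5 = (4.4282, -4.8660, 9.0000)
after link 6: o_6 = (5.3277, -4.8080, 12.0311)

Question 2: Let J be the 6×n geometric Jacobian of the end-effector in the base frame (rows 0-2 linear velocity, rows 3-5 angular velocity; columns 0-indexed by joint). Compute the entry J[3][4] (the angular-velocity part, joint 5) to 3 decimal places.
-0.500

axis z_4 = (-0.5000,-0.8660,0.0000); lever o_n−o_4 = (-2.1005,-1.6740,4.0311)
cross product → J_v[:, 4] = (-3.4910,2.0155,-0.9821)
J_ω[:, 4] = z_4
entry J[3][4] = -0.5000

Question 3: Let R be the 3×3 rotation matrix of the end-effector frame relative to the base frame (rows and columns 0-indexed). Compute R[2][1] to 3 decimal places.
End-effector y-axis (col 1 of R) = (-0.8080,-0.5335,0.2500)
R[2][1] = 0.2500

0.250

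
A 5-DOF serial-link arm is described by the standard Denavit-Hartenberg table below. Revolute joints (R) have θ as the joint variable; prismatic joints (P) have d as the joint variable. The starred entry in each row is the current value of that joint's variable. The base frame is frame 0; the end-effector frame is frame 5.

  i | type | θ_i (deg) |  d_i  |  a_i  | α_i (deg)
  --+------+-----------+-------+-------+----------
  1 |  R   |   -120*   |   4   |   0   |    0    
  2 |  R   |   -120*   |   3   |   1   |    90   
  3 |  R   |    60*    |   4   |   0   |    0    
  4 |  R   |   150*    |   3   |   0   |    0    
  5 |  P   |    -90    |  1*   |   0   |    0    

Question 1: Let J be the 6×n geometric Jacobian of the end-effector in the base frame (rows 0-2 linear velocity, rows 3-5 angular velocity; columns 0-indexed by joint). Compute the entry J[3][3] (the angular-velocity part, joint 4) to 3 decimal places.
axis z_3 = (0.8660,0.5000,0.0000); lever o_n−o_3 = (3.4641,2.0000,0.0000)
cross product → J_v[:, 3] = (-0.0000,0.0000,0.0000)
J_ω[:, 3] = z_3
entry J[3][3] = 0.8660

0.866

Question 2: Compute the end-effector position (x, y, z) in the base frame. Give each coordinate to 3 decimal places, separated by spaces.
6.428 4.866 7.000

after link 1: o_1 = (0.0000, 0.0000, 4.0000)
after link 2: o_2 = (-0.5000, 0.8660, 7.0000)
after link 3: o_3 = (2.9641, 2.8660, 7.0000)
after link 4: o_4 = (5.5622, 4.3660, 7.0000)
after link 5: o_5 = (6.4282, 4.8660, 7.0000)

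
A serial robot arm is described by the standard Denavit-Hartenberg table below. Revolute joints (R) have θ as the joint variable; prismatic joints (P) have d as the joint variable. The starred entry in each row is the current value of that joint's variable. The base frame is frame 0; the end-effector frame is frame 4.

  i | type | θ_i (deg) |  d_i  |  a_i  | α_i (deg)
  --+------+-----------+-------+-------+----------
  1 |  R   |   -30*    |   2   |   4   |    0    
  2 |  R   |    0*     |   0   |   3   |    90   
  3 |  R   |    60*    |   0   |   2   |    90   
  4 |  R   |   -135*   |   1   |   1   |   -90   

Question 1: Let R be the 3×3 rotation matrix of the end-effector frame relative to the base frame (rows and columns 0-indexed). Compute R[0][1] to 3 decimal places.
End-effector y-axis (col 1 of R) = (-0.7500,0.4330,0.5000)
R[0][1] = -0.7500

-0.750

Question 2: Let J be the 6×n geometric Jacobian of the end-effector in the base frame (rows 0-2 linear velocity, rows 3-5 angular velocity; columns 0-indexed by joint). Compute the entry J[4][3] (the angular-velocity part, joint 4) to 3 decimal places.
-0.433

axis z_3 = (0.7500,-0.4330,-0.5000); lever o_n−o_3 = (0.7974,0.3561,-1.1124)
cross product → J_v[:, 3] = (0.6597,0.4356,0.6124)
J_ω[:, 3] = z_3
entry J[4][3] = -0.4330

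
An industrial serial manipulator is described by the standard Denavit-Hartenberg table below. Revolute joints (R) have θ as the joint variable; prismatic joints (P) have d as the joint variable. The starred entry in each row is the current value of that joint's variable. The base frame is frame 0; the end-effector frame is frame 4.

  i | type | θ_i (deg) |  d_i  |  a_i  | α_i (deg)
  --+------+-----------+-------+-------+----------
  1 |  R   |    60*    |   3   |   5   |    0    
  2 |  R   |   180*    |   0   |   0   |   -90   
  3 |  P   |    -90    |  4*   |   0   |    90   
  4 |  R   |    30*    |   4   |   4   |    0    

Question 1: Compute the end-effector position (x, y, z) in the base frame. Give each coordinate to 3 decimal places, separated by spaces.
after link 1: o_1 = (2.5000, 4.3301, 3.0000)
after link 2: o_2 = (2.5000, 4.3301, 3.0000)
after link 3: o_3 = (5.9641, 2.3301, 3.0000)
after link 4: o_4 = (9.6962, 4.7942, 6.4641)

9.696 4.794 6.464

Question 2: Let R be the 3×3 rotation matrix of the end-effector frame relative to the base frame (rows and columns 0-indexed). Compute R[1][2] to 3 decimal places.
End-effector z-axis (col 2 of R) = (0.5000,0.8660,0.0000)
R[1][2] = 0.8660

0.866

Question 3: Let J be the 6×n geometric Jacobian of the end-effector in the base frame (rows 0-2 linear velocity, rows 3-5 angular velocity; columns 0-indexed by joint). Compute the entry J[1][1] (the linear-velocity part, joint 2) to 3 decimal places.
axis z_1 = (0.0000,0.0000,1.0000); lever o_n−o_1 = (7.1962,0.4641,3.4641)
cross product → J_v[:, 1] = (-0.4641,7.1962,0.0000)
J_ω[:, 1] = z_1
entry J[1][1] = 7.1962

7.196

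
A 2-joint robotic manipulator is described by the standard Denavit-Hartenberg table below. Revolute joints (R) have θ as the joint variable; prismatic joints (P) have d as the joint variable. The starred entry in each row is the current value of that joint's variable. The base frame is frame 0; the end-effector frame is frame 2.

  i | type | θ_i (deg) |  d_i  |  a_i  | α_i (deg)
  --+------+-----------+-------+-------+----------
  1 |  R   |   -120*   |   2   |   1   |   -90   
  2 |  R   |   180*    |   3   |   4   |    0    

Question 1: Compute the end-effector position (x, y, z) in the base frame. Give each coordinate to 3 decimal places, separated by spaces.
4.098 1.098 2.000

after link 1: o_1 = (-0.5000, -0.8660, 2.0000)
after link 2: o_2 = (4.0981, 1.0981, 2.0000)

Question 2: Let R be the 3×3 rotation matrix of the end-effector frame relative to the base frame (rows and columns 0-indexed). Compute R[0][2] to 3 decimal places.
End-effector z-axis (col 2 of R) = (0.8660,-0.5000,0.0000)
R[0][2] = 0.8660

0.866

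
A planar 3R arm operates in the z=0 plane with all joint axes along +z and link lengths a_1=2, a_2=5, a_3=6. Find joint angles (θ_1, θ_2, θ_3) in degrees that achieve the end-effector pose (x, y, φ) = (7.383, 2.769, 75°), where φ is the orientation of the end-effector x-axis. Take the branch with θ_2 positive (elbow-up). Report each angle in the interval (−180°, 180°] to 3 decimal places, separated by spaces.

-59.978 44.968 90.009

wrist centre = target − a_3·(cos φ, sin φ) = (5.8301, -3.0266)
cos θ_2 = (43.1499−2²−5²)/(2·2·5) = 0.7075; θ_2 = 44.9684° (elbow-up)
β = atan2(-3.0266,5.8301) = -27.4350°; ψ = atan2(3.5336,5.5375) = 32.5428°
θ_1 = β − ψ = -59.9778°
θ_3 = φ − θ_1 − θ_2 = 90.0094° (wrapped to (-180°,180°])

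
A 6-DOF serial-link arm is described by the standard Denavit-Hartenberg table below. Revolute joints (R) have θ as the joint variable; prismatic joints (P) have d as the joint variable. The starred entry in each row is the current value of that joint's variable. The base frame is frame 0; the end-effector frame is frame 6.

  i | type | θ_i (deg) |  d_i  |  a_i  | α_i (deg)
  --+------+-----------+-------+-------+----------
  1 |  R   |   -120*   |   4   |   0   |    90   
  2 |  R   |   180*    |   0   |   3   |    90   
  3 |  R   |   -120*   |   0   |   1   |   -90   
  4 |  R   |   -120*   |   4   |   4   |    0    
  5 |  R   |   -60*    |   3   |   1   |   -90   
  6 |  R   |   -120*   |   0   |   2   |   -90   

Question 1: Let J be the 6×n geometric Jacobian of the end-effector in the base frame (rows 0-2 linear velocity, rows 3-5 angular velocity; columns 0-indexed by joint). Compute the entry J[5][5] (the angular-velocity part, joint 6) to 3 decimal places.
1.000

axis z_5 = (0.0000,-0.0000,1.0000); lever o_n−o_5 = (2.0000,0.0000,0.0000)
cross product → J_v[:, 5] = (-0.0000,2.0000,0.0000)
J_ω[:, 5] = z_5
entry J[5][5] = 1.0000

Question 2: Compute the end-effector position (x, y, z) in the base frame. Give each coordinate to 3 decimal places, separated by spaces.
8.562 7.830 7.464

after link 1: o_1 = (0.0000, 0.0000, 4.0000)
after link 2: o_2 = (1.5000, 2.5981, 4.0000)
after link 3: o_3 = (2.0000, 1.7321, 4.0000)
after link 4: o_4 = (4.4641, 5.4641, 7.4641)
after link 5: o_5 = (6.5622, 7.8301, 7.4641)
after link 6: o_6 = (8.5622, 7.8301, 7.4641)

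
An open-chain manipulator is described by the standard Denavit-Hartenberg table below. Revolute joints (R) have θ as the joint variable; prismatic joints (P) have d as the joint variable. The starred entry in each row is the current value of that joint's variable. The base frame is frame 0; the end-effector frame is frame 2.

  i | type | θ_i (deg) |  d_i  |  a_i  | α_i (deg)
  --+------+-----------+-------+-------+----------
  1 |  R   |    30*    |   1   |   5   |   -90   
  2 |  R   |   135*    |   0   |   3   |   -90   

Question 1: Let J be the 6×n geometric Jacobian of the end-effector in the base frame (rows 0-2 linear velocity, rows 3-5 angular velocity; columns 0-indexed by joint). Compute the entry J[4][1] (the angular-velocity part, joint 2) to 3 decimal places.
0.866

axis z_1 = (-0.5000,0.8660,0.0000); lever o_n−o_1 = (-1.8371,-1.0607,-2.1213)
cross product → J_v[:, 1] = (-1.8371,-1.0607,2.1213)
J_ω[:, 1] = z_1
entry J[4][1] = 0.8660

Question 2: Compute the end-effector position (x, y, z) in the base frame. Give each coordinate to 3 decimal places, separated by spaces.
2.493 1.439 -1.121

after link 1: o_1 = (4.3301, 2.5000, 1.0000)
after link 2: o_2 = (2.4930, 1.4393, -1.1213)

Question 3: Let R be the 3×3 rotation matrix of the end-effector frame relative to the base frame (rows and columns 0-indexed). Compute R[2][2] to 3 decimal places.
End-effector z-axis (col 2 of R) = (-0.6124,-0.3536,0.7071)
R[2][2] = 0.7071

0.707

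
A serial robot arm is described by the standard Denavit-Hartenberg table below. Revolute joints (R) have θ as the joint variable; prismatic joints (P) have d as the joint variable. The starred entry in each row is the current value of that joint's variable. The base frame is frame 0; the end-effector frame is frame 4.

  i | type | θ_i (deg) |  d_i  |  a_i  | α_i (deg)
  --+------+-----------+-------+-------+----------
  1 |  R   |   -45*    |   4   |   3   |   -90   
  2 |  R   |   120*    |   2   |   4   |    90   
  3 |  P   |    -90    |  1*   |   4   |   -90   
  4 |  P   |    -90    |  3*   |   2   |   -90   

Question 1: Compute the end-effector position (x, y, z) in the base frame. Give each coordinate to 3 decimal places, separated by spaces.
0.069 -2.898 -3.562

after link 1: o_1 = (2.1213, -2.1213, 4.0000)
after link 2: o_2 = (2.1213, 0.7071, 0.5359)
after link 3: o_3 = (-0.0947, -2.7337, 0.0359)
after link 4: o_4 = (0.0694, -2.8978, -3.5622)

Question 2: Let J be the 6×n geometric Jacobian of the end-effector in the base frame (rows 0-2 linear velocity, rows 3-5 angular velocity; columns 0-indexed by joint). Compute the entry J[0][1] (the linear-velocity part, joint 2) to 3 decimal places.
-5.347

axis z_1 = (0.7071,0.7071,0.0000); lever o_n−o_1 = (-2.0520,-0.7765,-7.5622)
cross product → J_v[:, 1] = (-5.3473,5.3473,0.9019)
J_ω[:, 1] = z_1
entry J[0][1] = -5.3473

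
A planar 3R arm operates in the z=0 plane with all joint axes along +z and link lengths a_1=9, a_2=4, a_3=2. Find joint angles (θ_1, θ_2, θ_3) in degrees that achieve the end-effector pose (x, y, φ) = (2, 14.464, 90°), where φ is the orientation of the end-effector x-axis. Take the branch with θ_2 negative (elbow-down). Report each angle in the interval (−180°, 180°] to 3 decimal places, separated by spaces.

90.001 -30.004 30.003

wrist centre = target − a_3·(cos φ, sin φ) = (2.0000, 12.4640)
cos θ_2 = (159.3513−9²−4²)/(2·9·4) = 0.8660; θ_2 = -30.0040° (elbow-down)
β = atan2(12.4640,2.0000) = 80.8839°; ψ = atan2(-2.0002,12.4640) = -9.1172°
θ_1 = β − ψ = 90.0011°
θ_3 = φ − θ_1 − θ_2 = 30.0029° (wrapped to (-180°,180°])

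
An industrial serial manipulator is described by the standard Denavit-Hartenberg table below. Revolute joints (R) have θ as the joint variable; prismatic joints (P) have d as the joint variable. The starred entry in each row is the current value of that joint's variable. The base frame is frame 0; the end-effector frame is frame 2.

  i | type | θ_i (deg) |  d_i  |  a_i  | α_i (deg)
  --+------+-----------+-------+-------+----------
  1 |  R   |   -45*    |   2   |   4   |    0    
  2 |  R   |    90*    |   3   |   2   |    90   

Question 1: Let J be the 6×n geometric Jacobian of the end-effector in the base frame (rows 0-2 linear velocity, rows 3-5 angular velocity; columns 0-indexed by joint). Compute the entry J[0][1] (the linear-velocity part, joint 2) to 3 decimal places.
-1.414

axis z_1 = (0.0000,0.0000,1.0000); lever o_n−o_1 = (1.4142,1.4142,3.0000)
cross product → J_v[:, 1] = (-1.4142,1.4142,0.0000)
J_ω[:, 1] = z_1
entry J[0][1] = -1.4142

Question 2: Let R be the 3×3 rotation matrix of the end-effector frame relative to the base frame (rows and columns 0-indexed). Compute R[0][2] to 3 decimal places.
End-effector z-axis (col 2 of R) = (0.7071,-0.7071,0.0000)
R[0][2] = 0.7071

0.707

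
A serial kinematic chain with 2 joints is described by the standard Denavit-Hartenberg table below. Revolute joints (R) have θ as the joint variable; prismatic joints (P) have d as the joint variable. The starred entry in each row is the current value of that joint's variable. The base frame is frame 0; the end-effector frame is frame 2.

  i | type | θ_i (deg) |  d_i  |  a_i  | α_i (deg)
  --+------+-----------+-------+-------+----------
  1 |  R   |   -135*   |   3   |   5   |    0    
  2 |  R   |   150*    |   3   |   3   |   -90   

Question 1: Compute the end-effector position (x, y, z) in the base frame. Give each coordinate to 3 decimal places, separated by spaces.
after link 1: o_1 = (-3.5355, -3.5355, 3.0000)
after link 2: o_2 = (-0.6378, -2.7591, 6.0000)

-0.638 -2.759 6.000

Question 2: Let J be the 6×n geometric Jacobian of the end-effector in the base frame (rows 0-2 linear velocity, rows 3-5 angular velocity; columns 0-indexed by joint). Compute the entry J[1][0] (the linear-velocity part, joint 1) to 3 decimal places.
-0.638

axis z_0 = ẑ; lever o_n−o_0 = (-0.6378,-2.7591,6.0000)
cross product → J_v[:, 0] = (2.7591,-0.6378,0.0000)
J_ω[:, 0] = z_0
entry J[1][0] = -0.6378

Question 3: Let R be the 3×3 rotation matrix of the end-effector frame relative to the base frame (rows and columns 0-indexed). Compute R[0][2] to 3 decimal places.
-0.259

End-effector z-axis (col 2 of R) = (-0.2588,0.9659,0.0000)
R[0][2] = -0.2588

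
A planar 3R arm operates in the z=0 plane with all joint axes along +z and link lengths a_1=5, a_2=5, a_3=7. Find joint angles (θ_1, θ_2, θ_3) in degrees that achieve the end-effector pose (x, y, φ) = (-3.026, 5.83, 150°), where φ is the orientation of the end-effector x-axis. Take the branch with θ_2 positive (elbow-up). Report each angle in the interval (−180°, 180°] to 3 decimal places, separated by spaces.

wrist centre = target − a_3·(cos φ, sin φ) = (3.0362, 2.3300)
cos θ_2 = (14.6473−5²−5²)/(2·5·5) = -0.7071; θ_2 = 134.9958° (elbow-up)
β = atan2(2.3300,3.0362) = 37.5031°; ψ = atan2(3.5358,1.4647) = 67.4979°
θ_1 = β − ψ = -29.9948°
θ_3 = φ − θ_1 − θ_2 = 44.9990° (wrapped to (-180°,180°])

-29.995 134.996 44.999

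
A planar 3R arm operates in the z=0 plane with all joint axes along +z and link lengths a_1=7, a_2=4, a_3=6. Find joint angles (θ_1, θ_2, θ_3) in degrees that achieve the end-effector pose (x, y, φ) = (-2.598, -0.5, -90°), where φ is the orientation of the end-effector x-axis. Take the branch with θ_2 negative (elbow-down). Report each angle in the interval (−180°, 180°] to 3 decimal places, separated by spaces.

149.999 -120.000 -119.999

wrist centre = target − a_3·(cos φ, sin φ) = (-2.5980, 5.5000)
cos θ_2 = (36.9996−7²−4²)/(2·7·4) = -0.5000; θ_2 = -120.0005° (elbow-down)
β = atan2(5.5000,-2.5980) = 115.2843°; ψ = atan2(-3.4641,5.0000) = -34.7150°
θ_1 = β − ψ = 149.9994°
θ_3 = φ − θ_1 − θ_2 = -119.9989° (wrapped to (-180°,180°])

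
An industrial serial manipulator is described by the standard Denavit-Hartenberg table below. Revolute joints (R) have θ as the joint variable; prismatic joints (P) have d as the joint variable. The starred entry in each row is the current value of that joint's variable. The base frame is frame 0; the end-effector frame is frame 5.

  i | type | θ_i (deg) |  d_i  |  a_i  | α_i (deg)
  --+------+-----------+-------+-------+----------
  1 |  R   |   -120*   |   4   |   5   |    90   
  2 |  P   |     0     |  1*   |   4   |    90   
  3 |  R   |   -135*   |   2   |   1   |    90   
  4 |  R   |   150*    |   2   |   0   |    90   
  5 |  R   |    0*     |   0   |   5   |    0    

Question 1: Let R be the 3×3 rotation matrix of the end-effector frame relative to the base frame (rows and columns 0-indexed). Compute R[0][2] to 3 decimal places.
End-effector z-axis (col 2 of R) = (0.4830,0.1294,-0.8660)
R[0][2] = 0.4830

0.483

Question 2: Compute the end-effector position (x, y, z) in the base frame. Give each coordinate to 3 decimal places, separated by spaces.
after link 1: o_1 = (-2.5000, -4.3301, 4.0000)
after link 2: o_2 = (-5.3660, -7.2942, 4.0000)
after link 3: o_3 = (-4.4001, -7.0354, 2.0000)
after link 4: o_4 = (-4.9177, -5.1036, 2.0000)
after link 5: o_5 = (-9.1003, -6.2243, -0.5000)

-9.100 -6.224 -0.500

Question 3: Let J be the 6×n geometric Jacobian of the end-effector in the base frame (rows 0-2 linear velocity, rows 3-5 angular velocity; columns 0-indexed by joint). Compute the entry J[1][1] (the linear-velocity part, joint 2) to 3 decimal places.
0.500

prismatic axis z_1 = (-0.8660,0.5000,0.0000)
J_v[:, 1] = z_1; J_ω[:, 1] = (0,0,0)
entry J[1][1] = 0.5000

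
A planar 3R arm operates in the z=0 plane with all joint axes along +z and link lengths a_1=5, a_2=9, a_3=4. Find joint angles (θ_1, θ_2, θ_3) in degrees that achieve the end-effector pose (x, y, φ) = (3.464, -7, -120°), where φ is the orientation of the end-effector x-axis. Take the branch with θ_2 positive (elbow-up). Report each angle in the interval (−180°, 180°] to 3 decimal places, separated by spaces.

-135.008 135.002 -119.995

wrist centre = target − a_3·(cos φ, sin φ) = (5.4640, -3.5359)
cos θ_2 = (42.3579−5²−9²)/(2·5·9) = -0.7071; θ_2 = 135.0023° (elbow-up)
β = atan2(-3.5359,5.4640) = -32.9080°; ψ = atan2(6.3637,-1.3642) = 102.0996°
θ_1 = β − ψ = -135.0076°
θ_3 = φ − θ_1 − θ_2 = -119.9947° (wrapped to (-180°,180°])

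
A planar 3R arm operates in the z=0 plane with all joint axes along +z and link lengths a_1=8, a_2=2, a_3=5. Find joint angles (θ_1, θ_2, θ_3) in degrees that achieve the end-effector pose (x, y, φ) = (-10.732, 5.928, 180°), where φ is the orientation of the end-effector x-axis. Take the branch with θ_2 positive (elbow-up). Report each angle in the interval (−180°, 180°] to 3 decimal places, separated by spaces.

wrist centre = target − a_3·(cos φ, sin φ) = (-5.7320, 5.9280)
cos θ_2 = (67.9970−8²−2²)/(2·8·2) = -0.0001; θ_2 = 90.0054° (elbow-up)
β = atan2(5.9280,-5.7320) = 134.0370°; ψ = atan2(2.0000,7.9998) = 14.0366°
θ_1 = β − ψ = 120.0004°
θ_3 = φ − θ_1 − θ_2 = -30.0058° (wrapped to (-180°,180°])

120.000 90.005 -30.006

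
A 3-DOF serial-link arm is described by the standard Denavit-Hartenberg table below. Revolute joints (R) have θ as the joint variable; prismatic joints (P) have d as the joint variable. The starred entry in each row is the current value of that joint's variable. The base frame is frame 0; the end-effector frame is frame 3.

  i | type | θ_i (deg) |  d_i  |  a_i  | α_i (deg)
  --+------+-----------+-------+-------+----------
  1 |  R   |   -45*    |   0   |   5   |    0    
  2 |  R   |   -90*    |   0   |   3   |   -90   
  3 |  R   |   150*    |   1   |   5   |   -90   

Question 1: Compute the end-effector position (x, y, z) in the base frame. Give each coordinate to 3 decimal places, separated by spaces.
after link 1: o_1 = (3.5355, -3.5355, 0.0000)
after link 2: o_2 = (1.4142, -5.6569, 0.0000)
after link 3: o_3 = (5.1832, -3.3021, -2.5000)

5.183 -3.302 -2.500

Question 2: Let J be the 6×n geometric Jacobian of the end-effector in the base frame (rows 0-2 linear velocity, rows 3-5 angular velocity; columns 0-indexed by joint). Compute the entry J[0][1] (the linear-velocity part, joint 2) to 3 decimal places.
-0.233

axis z_1 = (0.0000,0.0000,1.0000); lever o_n−o_1 = (1.6476,0.2334,-2.5000)
cross product → J_v[:, 1] = (-0.2334,1.6476,0.0000)
J_ω[:, 1] = z_1
entry J[0][1] = -0.2334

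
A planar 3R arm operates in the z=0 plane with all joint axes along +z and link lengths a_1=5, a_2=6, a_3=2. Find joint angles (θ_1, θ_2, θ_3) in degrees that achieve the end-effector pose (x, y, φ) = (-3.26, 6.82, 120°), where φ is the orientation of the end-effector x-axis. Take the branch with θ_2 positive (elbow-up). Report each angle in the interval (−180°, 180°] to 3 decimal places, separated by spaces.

44.998 120.006 -45.004

wrist centre = target − a_3·(cos φ, sin φ) = (-2.2600, 5.0879)
cos θ_2 = (30.9948−5²−6²)/(2·5·6) = -0.5001; θ_2 = 120.0057° (elbow-up)
β = atan2(5.0879,-2.2600) = 113.9502°; ψ = atan2(5.1959,1.9995) = 68.9521°
θ_1 = β − ψ = 44.9980°
θ_3 = φ − θ_1 − θ_2 = -45.0037° (wrapped to (-180°,180°])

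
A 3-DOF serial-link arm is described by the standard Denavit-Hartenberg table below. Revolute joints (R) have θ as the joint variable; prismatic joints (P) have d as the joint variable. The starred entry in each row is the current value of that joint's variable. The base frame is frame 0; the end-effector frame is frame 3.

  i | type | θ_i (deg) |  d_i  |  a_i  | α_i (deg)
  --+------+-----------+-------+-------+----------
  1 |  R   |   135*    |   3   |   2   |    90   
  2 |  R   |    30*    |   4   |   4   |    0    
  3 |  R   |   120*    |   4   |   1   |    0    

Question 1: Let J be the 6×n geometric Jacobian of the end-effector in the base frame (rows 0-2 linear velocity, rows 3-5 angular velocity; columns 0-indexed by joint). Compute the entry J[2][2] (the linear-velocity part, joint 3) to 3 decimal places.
axis z_2 = (0.7071,0.7071,0.0000); lever o_n−o_2 = (3.4408,2.2161,0.5000)
cross product → J_v[:, 2] = (0.3536,-0.3536,-0.8660)
J_ω[:, 2] = z_2
entry J[2][2] = -0.8660

-0.866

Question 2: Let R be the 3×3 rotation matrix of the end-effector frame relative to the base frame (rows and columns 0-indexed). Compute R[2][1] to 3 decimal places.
End-effector y-axis (col 1 of R) = (0.3536,-0.3536,-0.8660)
R[2][1] = -0.8660

-0.866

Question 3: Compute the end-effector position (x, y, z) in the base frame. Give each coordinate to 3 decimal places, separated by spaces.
after link 1: o_1 = (-1.4142, 1.4142, 3.0000)
after link 2: o_2 = (-1.0353, 6.6921, 5.0000)
after link 3: o_3 = (2.4055, 8.9082, 5.5000)

2.406 8.908 5.500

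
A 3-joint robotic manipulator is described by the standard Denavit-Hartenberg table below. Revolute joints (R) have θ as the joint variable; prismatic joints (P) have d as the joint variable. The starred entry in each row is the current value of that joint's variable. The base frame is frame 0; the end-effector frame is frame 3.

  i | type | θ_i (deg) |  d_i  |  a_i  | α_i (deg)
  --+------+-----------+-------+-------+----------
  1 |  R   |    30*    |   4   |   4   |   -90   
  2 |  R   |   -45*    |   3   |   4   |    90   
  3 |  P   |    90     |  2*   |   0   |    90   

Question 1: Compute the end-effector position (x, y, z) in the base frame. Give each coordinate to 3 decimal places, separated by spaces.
after link 1: o_1 = (3.4641, 2.0000, 4.0000)
after link 2: o_2 = (4.4136, 6.0123, 6.8284)
after link 3: o_3 = (3.1888, 5.3052, 8.2426)

3.189 5.305 8.243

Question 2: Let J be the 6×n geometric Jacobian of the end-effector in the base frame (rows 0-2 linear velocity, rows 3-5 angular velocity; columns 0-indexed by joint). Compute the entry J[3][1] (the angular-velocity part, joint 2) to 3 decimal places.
-0.500

axis z_1 = (-0.5000,0.8660,0.0000); lever o_n−o_1 = (-0.2753,3.3052,4.2426)
cross product → J_v[:, 1] = (3.6742,2.1213,-1.4142)
J_ω[:, 1] = z_1
entry J[3][1] = -0.5000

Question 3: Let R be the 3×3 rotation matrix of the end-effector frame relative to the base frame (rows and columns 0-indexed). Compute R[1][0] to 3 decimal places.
0.866

End-effector x-axis (col 0 of R) = (-0.5000,0.8660,0.0000)
R[1][0] = 0.8660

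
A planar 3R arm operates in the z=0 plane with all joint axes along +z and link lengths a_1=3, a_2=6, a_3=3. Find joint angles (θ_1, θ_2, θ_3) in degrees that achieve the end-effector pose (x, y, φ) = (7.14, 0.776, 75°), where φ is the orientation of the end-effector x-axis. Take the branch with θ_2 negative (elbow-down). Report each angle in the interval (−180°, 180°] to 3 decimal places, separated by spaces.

44.999 -90.005 120.006

wrist centre = target − a_3·(cos φ, sin φ) = (6.3635, -2.1218)
cos θ_2 = (44.9966−3²−6²)/(2·3·6) = -0.0001; θ_2 = -90.0054° (elbow-down)
β = atan2(-2.1218,6.3635) = -18.4398°; ψ = atan2(-6.0000,2.9994) = -63.4393°
θ_1 = β − ψ = 44.9995°
θ_3 = φ − θ_1 − θ_2 = 120.0059° (wrapped to (-180°,180°])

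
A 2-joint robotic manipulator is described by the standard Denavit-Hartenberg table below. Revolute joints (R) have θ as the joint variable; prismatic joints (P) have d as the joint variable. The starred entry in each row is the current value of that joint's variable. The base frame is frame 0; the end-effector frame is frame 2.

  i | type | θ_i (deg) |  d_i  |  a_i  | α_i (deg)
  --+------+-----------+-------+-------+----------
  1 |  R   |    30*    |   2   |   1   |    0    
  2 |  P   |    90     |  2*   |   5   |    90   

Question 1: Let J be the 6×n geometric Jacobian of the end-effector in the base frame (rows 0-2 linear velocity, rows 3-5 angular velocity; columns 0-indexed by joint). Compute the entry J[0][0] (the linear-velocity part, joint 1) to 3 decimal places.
axis z_0 = ẑ; lever o_n−o_0 = (-1.6340,4.8301,4.0000)
cross product → J_v[:, 0] = (-4.8301,-1.6340,0.0000)
J_ω[:, 0] = z_0
entry J[0][0] = -4.8301

-4.830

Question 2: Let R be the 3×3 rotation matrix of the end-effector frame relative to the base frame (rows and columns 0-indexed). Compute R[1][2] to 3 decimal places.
0.500

End-effector z-axis (col 2 of R) = (0.8660,0.5000,0.0000)
R[1][2] = 0.5000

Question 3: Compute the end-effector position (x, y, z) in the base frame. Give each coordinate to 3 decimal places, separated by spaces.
after link 1: o_1 = (0.8660, 0.5000, 2.0000)
after link 2: o_2 = (-1.6340, 4.8301, 4.0000)

-1.634 4.830 4.000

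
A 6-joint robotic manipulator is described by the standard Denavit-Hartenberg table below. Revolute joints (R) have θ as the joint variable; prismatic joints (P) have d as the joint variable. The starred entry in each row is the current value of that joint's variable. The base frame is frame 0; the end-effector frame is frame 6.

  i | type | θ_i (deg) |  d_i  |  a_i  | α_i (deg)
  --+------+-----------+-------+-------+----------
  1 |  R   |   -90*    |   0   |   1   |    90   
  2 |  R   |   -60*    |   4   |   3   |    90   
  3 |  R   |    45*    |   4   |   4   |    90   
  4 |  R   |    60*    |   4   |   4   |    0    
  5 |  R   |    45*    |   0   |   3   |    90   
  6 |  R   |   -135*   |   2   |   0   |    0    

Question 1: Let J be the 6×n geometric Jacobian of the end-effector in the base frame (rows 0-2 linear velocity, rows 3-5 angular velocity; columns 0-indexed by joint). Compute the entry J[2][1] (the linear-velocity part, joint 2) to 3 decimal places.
-3.978

axis z_1 = (-1.0000,-0.0000,0.0000); lever o_n−o_1 = (-6.2312,3.9779,-14.8691)
cross product → J_v[:, 1] = (0.0000,-14.8691,-3.9779)
J_ω[:, 1] = z_1
entry J[2][1] = -3.9779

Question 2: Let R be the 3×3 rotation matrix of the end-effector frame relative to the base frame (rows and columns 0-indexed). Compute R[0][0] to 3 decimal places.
End-effector x-axis (col 0 of R) = (-0.6294,-0.4062,0.6624)
R[0][0] = -0.6294

-0.629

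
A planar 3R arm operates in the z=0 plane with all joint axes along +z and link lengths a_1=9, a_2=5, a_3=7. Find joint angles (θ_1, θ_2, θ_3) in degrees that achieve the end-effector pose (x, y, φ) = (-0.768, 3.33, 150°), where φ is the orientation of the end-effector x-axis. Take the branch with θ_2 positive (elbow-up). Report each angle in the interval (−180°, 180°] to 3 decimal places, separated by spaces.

wrist centre = target − a_3·(cos φ, sin φ) = (5.2942, -0.1700)
cos θ_2 = (28.0572−9²−5²)/(2·9·5) = -0.8660; θ_2 = 150.0006° (elbow-up)
β = atan2(-0.1700,5.2942) = -1.8392°; ψ = atan2(2.5000,4.6698) = 28.1619°
θ_1 = β − ψ = -30.0011°
θ_3 = φ − θ_1 − θ_2 = 30.0004° (wrapped to (-180°,180°])

-30.001 150.001 30.000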